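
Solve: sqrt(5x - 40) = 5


Square both sides: 5x - 40 = 5^2 = 25
5x = 25 + 40 = 65
x = 13
Check: sqrt(5*13 - 40) = sqrt(25) = 5 ✓

x = 13


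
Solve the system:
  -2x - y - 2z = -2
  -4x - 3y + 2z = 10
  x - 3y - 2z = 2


Using Cramer's rule. Expand each determinant along the first row.
D  = (-2)*[(-3)*(-2) - 2*(-3)] - (-1)*[(-4)*(-2) - 2*1] + (-2)*[(-4)*(-3) - (-3)*1]
  = (-2)*(12) - (-1)*(6) + (-2)*(15) = -48
Dx = (-2)*[(-3)*(-2) - 2*(-3)] - (-1)*[10*(-2) - 2*2] + (-2)*[10*(-3) - (-3)*2]
  = (-2)*(12) - (-1)*(-24) + (-2)*(-24) = 0
Dy = (-2)*[10*(-2) - 2*2] - (-2)*[(-4)*(-2) - 2*1] + (-2)*[(-4)*2 - 10*1]
  = (-2)*(-24) - (-2)*(6) + (-2)*(-18) = 96
Dz = (-2)*[(-3)*2 - 10*(-3)] - (-1)*[(-4)*2 - 10*1] + (-2)*[(-4)*(-3) - (-3)*1]
  = (-2)*(24) - (-1)*(-18) + (-2)*(15) = -96
x = Dx/D = 0/-48 = 0, y = Dy/D = 96/-48 = -2, z = Dz/D = -96/-48 = 2
Check eq1: (-2)(0) + (-1)(-2) + (-2)(2) = -2 = -2 ✓
Check eq2: (-4)(0) + (-3)(-2) + (2)(2) = 10 = 10 ✓
Check eq3: (1)(0) + (-3)(-2) + (-2)(2) = 2 = 2 ✓

x = 0, y = -2, z = 2


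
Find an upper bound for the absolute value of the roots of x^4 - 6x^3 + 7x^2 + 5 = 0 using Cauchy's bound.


Cauchy's bound: all roots r satisfy |r| <= 1 + max(|a_i/a_n|) for i = 0,...,n-1
where a_n is the leading coefficient.

Coefficients: [1, -6, 7, 0, 5]
Leading coefficient a_n = 1
Ratios |a_i/a_n|: 6, 7, 0, 5
Maximum ratio: 7
Cauchy's bound: |r| <= 1 + 7 = 8

Upper bound = 8


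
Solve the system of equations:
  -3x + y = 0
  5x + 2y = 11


Using Cramer's rule:
Determinant D = (-3)(2) - (5)(1) = -6 - 5 = -11
Dx = (0)(2) - (11)(1) = 0 - 11 = -11
Dy = (-3)(11) - (5)(0) = -33 - 0 = -33
x = Dx/D = -11/-11 = 1
y = Dy/D = -33/-11 = 3

x = 1, y = 3


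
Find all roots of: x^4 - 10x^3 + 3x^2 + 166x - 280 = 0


Let p(x) = x^4 - 10x^3 + 3x^2 + 166x - 280. By the rational root theorem (leading coefficient 1), any rational root is an integer divisor of 280: try ±1, ±2, ... in turn.
Test x = 1: value = -120 ≠ 0.
Test x = -1: value = -432 ≠ 0.
Test x = 2: value = 0 ✓, so (x - 2) is a factor.
Synthetic division by (x - 2): bring down 1; 1(2) - 10 = -8; (-8)(2) + 3 = -13; (-13)(2) + 166 = 140; 140(2) - 280 = 0 → quotient x^3 - 8x^2 - 13x + 140, remainder 0.
Continue with the quotient x^3 - 8x^2 - 13x + 140 (candidates must divide 140; re-test x = 2 first in case it repeats).
Test x = 2: value = 90 ≠ 0.
Test x = -2: value = 126 ≠ 0.
Test x = 4: value = 24 ≠ 0.
Test x = -4: value = 0 ✓, so (x + 4) is a factor.
Synthetic division by (x + 4): bring down 1; 1(-4) - 8 = -12; (-12)(-4) - 13 = 35; 35(-4) + 140 = 0 → quotient x^2 - 12x + 35, remainder 0.
Solve the quadratic x^2 - 12x + 35 = 0: discriminant = (-12)^2 - 4(1)(35) = 144 - 140 = 4.
sqrt(4) = 2, so x = (12 ± 2)/2: x = 7 or x = 5.
Collecting all roots found:

x = -4, x = 2, x = 5, x = 7


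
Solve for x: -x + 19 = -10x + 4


Starting with: -x + 19 = -10x + 4
Move all x terms to left: (-1 + 10)x = 4 - 19
Simplify: 9x = -15
Divide both sides by 9: x = -5/3

x = -5/3


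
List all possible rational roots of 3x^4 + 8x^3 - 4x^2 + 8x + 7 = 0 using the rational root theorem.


Rational root theorem: possible roots are ±p/q where:
  p divides the constant term (7): p ∈ {1, 7}
  q divides the leading coefficient (3): q ∈ {1, 3}

All possible rational roots: -7, -7/3, -1, -1/3, 1/3, 1, 7/3, 7

-7, -7/3, -1, -1/3, 1/3, 1, 7/3, 7


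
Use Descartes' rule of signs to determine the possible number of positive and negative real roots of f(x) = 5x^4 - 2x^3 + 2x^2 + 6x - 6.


Descartes' rule of signs:

For positive roots, count sign changes in f(x) = 5x^4 - 2x^3 + 2x^2 + 6x - 6:
Signs of coefficients: +, -, +, +, -
Number of sign changes: 3
Possible positive real roots: 3, 1

For negative roots, examine f(-x) = 5x^4 + 2x^3 + 2x^2 - 6x - 6:
Signs of coefficients: +, +, +, -, -
Number of sign changes: 1
Possible negative real roots: 1

Positive roots: 3 or 1; Negative roots: 1


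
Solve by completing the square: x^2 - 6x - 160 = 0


Start: x^2 - 6x - 160 = 0
Move constant: x^2 - 6x = 160
Half of -6 is -3, squared is 9
Add 9 to both sides: x^2 - 6x + 9 = 169
(x - 3)^2 = 169
x - 3 = ±13
x = 3 + 13 = 16 or x = 3 - 13 = -10

x = -10, x = 16


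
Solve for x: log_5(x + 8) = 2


Convert to exponential form: x + 8 = 5^2 = 25
x = 25 - 8 = 17
Check: log_5(17 + 8) = log_5(25) = log_5(25) = 2 ✓

x = 17


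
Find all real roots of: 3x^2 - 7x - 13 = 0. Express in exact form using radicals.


Using the quadratic formula: x = (-b ± sqrt(b^2 - 4ac)) / (2a)
Here a = 3, b = -7, c = -13
Discriminant = b^2 - 4ac = (-7)^2 - 4(3)(-13) = 49 + 156 = 205
Since discriminant = 205 > 0, there are two real roots.
x = (7 ± sqrt(205)) / 6
Numerically: x ≈ 3.5530 or x ≈ -1.2196

x = (7 + sqrt(205)) / 6 or x = (7 - sqrt(205)) / 6


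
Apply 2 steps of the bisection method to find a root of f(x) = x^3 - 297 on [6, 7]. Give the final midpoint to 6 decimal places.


f(x) = x^3 - 297
f(6) = -81 < 0
f(7) = 46 > 0

Step 1: midpoint = (6.000000 + 7.000000)/2 = 6.500000
  f(6.500000) = -22.375000
  f(mid) < 0, so root is in [6.500000, 7.000000]

Step 2: midpoint = (6.500000 + 7.000000)/2 = 6.750000
  f(6.750000) = 10.546875
  f(mid) > 0, so root is in [6.500000, 6.750000]

midpoint = 6.750000


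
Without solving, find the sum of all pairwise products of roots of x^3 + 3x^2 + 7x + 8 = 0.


By Vieta's formulas for x^3 + bx^2 + cx + d = 0:
  r1 + r2 + r3 = -b/a = -3
  r1*r2 + r1*r3 + r2*r3 = c/a = 7
  r1*r2*r3 = -d/a = -8


Sum of pairwise products = 7


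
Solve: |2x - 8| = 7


An absolute value equation |expr| = 7 gives two cases:
Case 1: 2x - 8 = 7
  2x = 15, so x = 15/2
Case 2: 2x - 8 = -7
  2x = 1, so x = 1/2

x = 1/2, x = 15/2


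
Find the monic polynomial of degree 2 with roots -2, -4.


A monic polynomial with roots -2, -4 is:
p(x) = (x + 2)(x + 4)
After multiplying by (x + 2): x + 2
After multiplying by (x + 4): x^2 + 6x + 8

x^2 + 6x + 8


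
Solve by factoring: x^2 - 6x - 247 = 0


We need two numbers that multiply to -247 and add to -6.
Those numbers are -19 and 13 (since (-19) * 13 = -247 and (-19) + 13 = -6).
So x^2 - 6x - 247 = (x - 19)(x + 13) = 0
Setting each factor to zero: x = 19 or x = -13

x = -13, x = 19


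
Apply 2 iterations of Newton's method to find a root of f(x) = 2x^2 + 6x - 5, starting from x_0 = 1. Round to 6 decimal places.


Newton's method: x_(n+1) = x_n - f(x_n)/f'(x_n)
f(x) = 2x^2 + 6x - 5
f'(x) = 4x + 6

Iteration 1:
  f(1.000000) = 3.000000
  f'(1.000000) = 10.000000
  x_1 = 1.000000 - (3.000000)/(10.000000) = 0.700000

Iteration 2:
  f(0.700000) = 0.180000
  f'(0.700000) = 8.800000
  x_2 = 0.700000 - (0.180000)/(8.800000) = 0.679545

x_2 = 0.679545


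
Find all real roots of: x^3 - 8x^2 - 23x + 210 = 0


Let p(x) = x^3 - 8x^2 - 23x + 210. By the rational root theorem (leading coefficient 1), any rational root is an integer divisor of 210: try ±1, ±2, ... in turn.
Test x = 1: value = 180 ≠ 0.
Test x = -1: value = 224 ≠ 0.
Test x = 2: value = 140 ≠ 0.
Test x = -2: value = 216 ≠ 0.
Test x = 3: value = 96 ≠ 0.
Test x = -3: value = 180 ≠ 0.
Test x = 5: value = 20 ≠ 0.
Test x = -5: value = 0 ✓, so (x + 5) is a factor.
Synthetic division by (x + 5): bring down 1; 1(-5) - 8 = -13; (-13)(-5) - 23 = 42; 42(-5) + 210 = 0 → quotient x^2 - 13x + 42, remainder 0.
Solve the quadratic x^2 - 13x + 42 = 0: discriminant = (-13)^2 - 4(1)(42) = 169 - 168 = 1.
sqrt(1) = 1, so x = (13 ± 1)/2: x = 7 or x = 6.

x = -5, x = 6, x = 7


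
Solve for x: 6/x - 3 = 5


Subtract -3 from both sides: 6/x = 8
Multiply both sides by x: 6 = 8 * x
Divide by 8: x = 3/4

x = 3/4


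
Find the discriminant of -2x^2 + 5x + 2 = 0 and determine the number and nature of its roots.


For ax^2 + bx + c = 0, discriminant D = b^2 - 4ac
Here a = -2, b = 5, c = 2
D = (5)^2 - 4(-2)(2) = 25 + 16 = 41

D = 41 > 0 but not a perfect square
The equation has 2 distinct real irrational roots.

Discriminant = 41, 2 distinct real irrational roots


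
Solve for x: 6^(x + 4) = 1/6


Express both sides with the same base.
1/6 = 6^(-1)
Since the bases match, equate exponents: x + 4 = -1
So x = -1 - (4) = -5

x = -5


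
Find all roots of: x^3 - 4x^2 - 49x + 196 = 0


Let p(x) = x^3 - 4x^2 - 49x + 196. By the rational root theorem (leading coefficient 1), any rational root is an integer divisor of 196: try ±1, ±2, ... in turn.
Test x = 1: value = 144 ≠ 0.
Test x = -1: value = 240 ≠ 0.
Test x = 2: value = 90 ≠ 0.
Test x = -2: value = 270 ≠ 0.
Test x = 4: value = 0 ✓, so (x - 4) is a factor.
Synthetic division by (x - 4): bring down 1; 1(4) - 4 = 0; 0(4) - 49 = -49; (-49)(4) + 196 = 0 → quotient x^2 - 49, remainder 0.
Solve the quadratic x^2 - 49 = 0: discriminant = 0^2 - 4(1)(-49) = 0 + 196 = 196.
sqrt(196) = 14, so x = (0 ± 14)/2: x = 7 or x = -7.
Collecting all roots found:

x = -7, x = 4, x = 7


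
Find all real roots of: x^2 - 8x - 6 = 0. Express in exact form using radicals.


Using the quadratic formula: x = (-b ± sqrt(b^2 - 4ac)) / (2a)
Here a = 1, b = -8, c = -6
Discriminant = b^2 - 4ac = (-8)^2 - 4(1)(-6) = 64 + 24 = 88
Since discriminant = 88 > 0, there are two real roots.
x = (8 ± 2*sqrt(22)) / 2
Simplifying: x = 4 ± sqrt(22)
Numerically: x ≈ 8.6904 or x ≈ -0.6904

x = 4 + sqrt(22) or x = 4 - sqrt(22)


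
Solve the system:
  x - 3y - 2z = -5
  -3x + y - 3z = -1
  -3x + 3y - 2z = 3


Using Cramer's rule. Expand each determinant along the first row.
D  = 1*[1*(-2) - (-3)*3] - (-3)*[(-3)*(-2) - (-3)*(-3)] + (-2)*[(-3)*3 - 1*(-3)]
  = 1*(7) - (-3)*(-3) + (-2)*(-6) = 10
Dx = (-5)*[1*(-2) - (-3)*3] - (-3)*[(-1)*(-2) - (-3)*3] + (-2)*[(-1)*3 - 1*3]
  = (-5)*(7) - (-3)*(11) + (-2)*(-6) = 10
Dy = 1*[(-1)*(-2) - (-3)*3] - (-5)*[(-3)*(-2) - (-3)*(-3)] + (-2)*[(-3)*3 - (-1)*(-3)]
  = 1*(11) - (-5)*(-3) + (-2)*(-12) = 20
Dz = 1*[1*3 - (-1)*3] - (-3)*[(-3)*3 - (-1)*(-3)] + (-5)*[(-3)*3 - 1*(-3)]
  = 1*(6) - (-3)*(-12) + (-5)*(-6) = 0
x = Dx/D = 10/10 = 1, y = Dy/D = 20/10 = 2, z = Dz/D = 0/10 = 0
Check eq1: (1)(1) + (-3)(2) + (-2)(0) = -5 = -5 ✓
Check eq2: (-3)(1) + (1)(2) + (-3)(0) = -1 = -1 ✓
Check eq3: (-3)(1) + (3)(2) + (-2)(0) = 3 = 3 ✓

x = 1, y = 2, z = 0


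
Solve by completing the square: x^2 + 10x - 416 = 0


Start: x^2 + 10x - 416 = 0
Move constant: x^2 + 10x = 416
Half of 10 is 5, squared is 25
Add 25 to both sides: x^2 + 10x + 25 = 441
(x + 5)^2 = 441
x + 5 = ±21
x = -5 + 21 = 16 or x = -5 - 21 = -26

x = -26, x = 16


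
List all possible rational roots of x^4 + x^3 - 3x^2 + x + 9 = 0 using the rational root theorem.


Rational root theorem: possible roots are ±p/q where:
  p divides the constant term (9): p ∈ {1, 3, 9}
  q divides the leading coefficient (1): q ∈ {1}

All possible rational roots: -9, -3, -1, 1, 3, 9

-9, -3, -1, 1, 3, 9


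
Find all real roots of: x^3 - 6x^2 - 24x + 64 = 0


Let p(x) = x^3 - 6x^2 - 24x + 64. By the rational root theorem (leading coefficient 1), any rational root is an integer divisor of 64: try ±1, ±2, ... in turn.
Test x = 1: value = 35 ≠ 0.
Test x = -1: value = 81 ≠ 0.
Test x = 2: value = 0 ✓, so (x - 2) is a factor.
Synthetic division by (x - 2): bring down 1; 1(2) - 6 = -4; (-4)(2) - 24 = -32; (-32)(2) + 64 = 0 → quotient x^2 - 4x - 32, remainder 0.
Solve the quadratic x^2 - 4x - 32 = 0: discriminant = (-4)^2 - 4(1)(-32) = 16 + 128 = 144.
sqrt(144) = 12, so x = (4 ± 12)/2: x = 8 or x = -4.

x = -4, x = 2, x = 8


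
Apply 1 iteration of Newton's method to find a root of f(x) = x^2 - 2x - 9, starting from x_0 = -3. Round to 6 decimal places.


Newton's method: x_(n+1) = x_n - f(x_n)/f'(x_n)
f(x) = x^2 - 2x - 9
f'(x) = 2x - 2

Iteration 1:
  f(-3.000000) = 6.000000
  f'(-3.000000) = -8.000000
  x_1 = -3.000000 - (6.000000)/(-8.000000) = -2.250000

x_1 = -2.250000


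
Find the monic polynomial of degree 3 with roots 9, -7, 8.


A monic polynomial with roots 9, -7, 8 is:
p(x) = (x - 9)(x + 7)(x - 8)
After multiplying by (x - 9): x - 9
After multiplying by (x + 7): x^2 - 2x - 63
After multiplying by (x - 8): x^3 - 10x^2 - 47x + 504

x^3 - 10x^2 - 47x + 504


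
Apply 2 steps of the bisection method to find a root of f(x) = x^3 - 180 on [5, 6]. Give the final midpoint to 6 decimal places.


f(x) = x^3 - 180
f(5) = -55 < 0
f(6) = 36 > 0

Step 1: midpoint = (5.000000 + 6.000000)/2 = 5.500000
  f(5.500000) = -13.625000
  f(mid) < 0, so root is in [5.500000, 6.000000]

Step 2: midpoint = (5.500000 + 6.000000)/2 = 5.750000
  f(5.750000) = 10.109375
  f(mid) > 0, so root is in [5.500000, 5.750000]

midpoint = 5.750000


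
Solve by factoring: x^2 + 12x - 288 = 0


We need two numbers that multiply to -288 and add to 12.
Those numbers are -12 and 24 (since (-12) * 24 = -288 and (-12) + 24 = 12).
So x^2 + 12x - 288 = (x - 12)(x + 24) = 0
Setting each factor to zero: x = 12 or x = -24

x = -24, x = 12


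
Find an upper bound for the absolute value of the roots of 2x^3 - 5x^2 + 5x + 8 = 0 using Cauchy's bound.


Cauchy's bound: all roots r satisfy |r| <= 1 + max(|a_i/a_n|) for i = 0,...,n-1
where a_n is the leading coefficient.

Coefficients: [2, -5, 5, 8]
Leading coefficient a_n = 2
Ratios |a_i/a_n|: 5/2, 5/2, 4
Maximum ratio: 4
Cauchy's bound: |r| <= 1 + 4 = 5

Upper bound = 5


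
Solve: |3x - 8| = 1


An absolute value equation |expr| = 1 gives two cases:
Case 1: 3x - 8 = 1
  3x = 9, so x = 3
Case 2: 3x - 8 = -1
  3x = 7, so x = 7/3

x = 7/3, x = 3


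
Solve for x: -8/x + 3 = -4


Subtract 3 from both sides: -8/x = -7
Multiply both sides by x: -8 = -7 * x
Divide by -7: x = 8/7

x = 8/7


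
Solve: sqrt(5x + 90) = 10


Square both sides: 5x + 90 = 10^2 = 100
5x = 100 - 90 = 10
x = 2
Check: sqrt(5*2 + 90) = sqrt(100) = 10 ✓

x = 2


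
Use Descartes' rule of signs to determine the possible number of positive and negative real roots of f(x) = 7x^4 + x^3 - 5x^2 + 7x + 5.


Descartes' rule of signs:

For positive roots, count sign changes in f(x) = 7x^4 + x^3 - 5x^2 + 7x + 5:
Signs of coefficients: +, +, -, +, +
Number of sign changes: 2
Possible positive real roots: 2, 0

For negative roots, examine f(-x) = 7x^4 - x^3 - 5x^2 - 7x + 5:
Signs of coefficients: +, -, -, -, +
Number of sign changes: 2
Possible negative real roots: 2, 0

Positive roots: 2 or 0; Negative roots: 2 or 0


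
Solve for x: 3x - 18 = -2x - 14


Starting with: 3x - 18 = -2x - 14
Move all x terms to left: (3 + 2)x = -14 + 18
Simplify: 5x = 4
Divide both sides by 5: x = 4/5

x = 4/5


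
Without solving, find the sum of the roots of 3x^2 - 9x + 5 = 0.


By Vieta's formulas for ax^2 + bx + c = 0:
  Sum of roots = -b/a
  Product of roots = c/a

Here a = 3, b = -9, c = 5
Sum = -(-9)/3 = 3
Product = 5/3 = 5/3

Sum = 3


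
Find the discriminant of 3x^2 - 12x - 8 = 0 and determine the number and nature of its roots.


For ax^2 + bx + c = 0, discriminant D = b^2 - 4ac
Here a = 3, b = -12, c = -8
D = (-12)^2 - 4(3)(-8) = 144 + 96 = 240

D = 240 > 0 but not a perfect square
The equation has 2 distinct real irrational roots.

Discriminant = 240, 2 distinct real irrational roots


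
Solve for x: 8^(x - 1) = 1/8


Express both sides with the same base.
1/8 = 8^(-1)
Since the bases match, equate exponents: x - 1 = -1
So x = -1 - (-1) = 0

x = 0


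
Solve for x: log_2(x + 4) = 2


Convert to exponential form: x + 4 = 2^2 = 4
x = 4 - 4 = 0
Check: log_2(0 + 4) = log_2(4) = log_2(4) = 2 ✓

x = 0


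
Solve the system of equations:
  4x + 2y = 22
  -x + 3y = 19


Using Cramer's rule:
Determinant D = (4)(3) - (-1)(2) = 12 + 2 = 14
Dx = (22)(3) - (19)(2) = 66 - 38 = 28
Dy = (4)(19) - (-1)(22) = 76 + 22 = 98
x = Dx/D = 28/14 = 2
y = Dy/D = 98/14 = 7

x = 2, y = 7


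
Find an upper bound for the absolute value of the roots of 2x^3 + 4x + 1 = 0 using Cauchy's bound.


Cauchy's bound: all roots r satisfy |r| <= 1 + max(|a_i/a_n|) for i = 0,...,n-1
where a_n is the leading coefficient.

Coefficients: [2, 0, 4, 1]
Leading coefficient a_n = 2
Ratios |a_i/a_n|: 0, 2, 1/2
Maximum ratio: 2
Cauchy's bound: |r| <= 1 + 2 = 3

Upper bound = 3


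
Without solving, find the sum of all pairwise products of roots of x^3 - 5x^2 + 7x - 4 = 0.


By Vieta's formulas for x^3 + bx^2 + cx + d = 0:
  r1 + r2 + r3 = -b/a = 5
  r1*r2 + r1*r3 + r2*r3 = c/a = 7
  r1*r2*r3 = -d/a = 4


Sum of pairwise products = 7


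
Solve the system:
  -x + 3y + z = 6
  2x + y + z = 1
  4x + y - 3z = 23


Using Cramer's rule. Expand each determinant along the first row.
D  = (-1)*[1*(-3) - 1*1] - 3*[2*(-3) - 1*4] + 1*[2*1 - 1*4]
  = (-1)*(-4) - 3*(-10) + 1*(-2) = 32
Dx = 6*[1*(-3) - 1*1] - 3*[1*(-3) - 1*23] + 1*[1*1 - 1*23]
  = 6*(-4) - 3*(-26) + 1*(-22) = 32
Dy = (-1)*[1*(-3) - 1*23] - 6*[2*(-3) - 1*4] + 1*[2*23 - 1*4]
  = (-1)*(-26) - 6*(-10) + 1*(42) = 128
Dz = (-1)*[1*23 - 1*1] - 3*[2*23 - 1*4] + 6*[2*1 - 1*4]
  = (-1)*(22) - 3*(42) + 6*(-2) = -160
x = Dx/D = 32/32 = 1, y = Dy/D = 128/32 = 4, z = Dz/D = -160/32 = -5
Check eq1: (-1)(1) + (3)(4) + (1)(-5) = 6 = 6 ✓
Check eq2: (2)(1) + (1)(4) + (1)(-5) = 1 = 1 ✓
Check eq3: (4)(1) + (1)(4) + (-3)(-5) = 23 = 23 ✓

x = 1, y = 4, z = -5


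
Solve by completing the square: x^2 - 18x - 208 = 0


Start: x^2 - 18x - 208 = 0
Move constant: x^2 - 18x = 208
Half of -18 is -9, squared is 81
Add 81 to both sides: x^2 - 18x + 81 = 289
(x - 9)^2 = 289
x - 9 = ±17
x = 9 + 17 = 26 or x = 9 - 17 = -8

x = -8, x = 26


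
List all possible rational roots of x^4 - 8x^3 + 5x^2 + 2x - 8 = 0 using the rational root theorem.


Rational root theorem: possible roots are ±p/q where:
  p divides the constant term (-8): p ∈ {1, 2, 4, 8}
  q divides the leading coefficient (1): q ∈ {1}

All possible rational roots: -8, -4, -2, -1, 1, 2, 4, 8

-8, -4, -2, -1, 1, 2, 4, 8


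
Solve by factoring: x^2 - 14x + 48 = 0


We need two numbers that multiply to 48 and add to -14.
Those numbers are -6 and -8 (since (-6) * (-8) = 48 and (-6) + (-8) = -14).
So x^2 - 14x + 48 = (x - 6)(x - 8) = 0
Setting each factor to zero: x = 6 or x = 8

x = 6, x = 8


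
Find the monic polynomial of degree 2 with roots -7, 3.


A monic polynomial with roots -7, 3 is:
p(x) = (x + 7)(x - 3)
After multiplying by (x + 7): x + 7
After multiplying by (x - 3): x^2 + 4x - 21

x^2 + 4x - 21


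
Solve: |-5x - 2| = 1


An absolute value equation |expr| = 1 gives two cases:
Case 1: -5x - 2 = 1
  -5x = 3, so x = -3/5
Case 2: -5x - 2 = -1
  -5x = 1, so x = -1/5

x = -3/5, x = -1/5


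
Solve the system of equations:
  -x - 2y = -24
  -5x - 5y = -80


Using Cramer's rule:
Determinant D = (-1)(-5) - (-5)(-2) = 5 - 10 = -5
Dx = (-24)(-5) - (-80)(-2) = 120 - 160 = -40
Dy = (-1)(-80) - (-5)(-24) = 80 - 120 = -40
x = Dx/D = -40/-5 = 8
y = Dy/D = -40/-5 = 8

x = 8, y = 8


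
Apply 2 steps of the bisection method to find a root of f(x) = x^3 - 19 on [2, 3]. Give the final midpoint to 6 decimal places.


f(x) = x^3 - 19
f(2) = -11 < 0
f(3) = 8 > 0

Step 1: midpoint = (2.000000 + 3.000000)/2 = 2.500000
  f(2.500000) = -3.375000
  f(mid) < 0, so root is in [2.500000, 3.000000]

Step 2: midpoint = (2.500000 + 3.000000)/2 = 2.750000
  f(2.750000) = 1.796875
  f(mid) > 0, so root is in [2.500000, 2.750000]

midpoint = 2.750000


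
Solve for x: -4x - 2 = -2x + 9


Starting with: -4x - 2 = -2x + 9
Move all x terms to left: (-4 + 2)x = 9 + 2
Simplify: -2x = 11
Divide both sides by -2: x = -11/2

x = -11/2


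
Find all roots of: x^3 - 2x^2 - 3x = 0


The constant term is 0, so x = 0 is a root. Factor out x:
  x^2 - 2x - 3 = 0
Solve the quadratic x^2 - 2x - 3 = 0: discriminant = (-2)^2 - 4(1)(-3) = 4 + 12 = 16.
sqrt(16) = 4, so x = (2 ± 4)/2: x = 3 or x = -1.
Collecting all roots found:

x = -1, x = 0, x = 3


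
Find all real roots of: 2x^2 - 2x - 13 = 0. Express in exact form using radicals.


Using the quadratic formula: x = (-b ± sqrt(b^2 - 4ac)) / (2a)
Here a = 2, b = -2, c = -13
Discriminant = b^2 - 4ac = (-2)^2 - 4(2)(-13) = 4 + 104 = 108
Since discriminant = 108 > 0, there are two real roots.
x = (2 ± 6*sqrt(3)) / 4
Simplifying: x = (1 ± 3*sqrt(3)) / 2
Numerically: x ≈ 3.0981 or x ≈ -2.0981

x = (1 + 3*sqrt(3)) / 2 or x = (1 - 3*sqrt(3)) / 2


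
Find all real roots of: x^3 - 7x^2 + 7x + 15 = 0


Let p(x) = x^3 - 7x^2 + 7x + 15. By the rational root theorem (leading coefficient 1), any rational root is an integer divisor of 15: try ±1, ±2, ... in turn.
Test x = 1: value = 16 ≠ 0.
Test x = -1: value = 0 ✓, so (x + 1) is a factor.
Synthetic division by (x + 1): bring down 1; 1(-1) - 7 = -8; (-8)(-1) + 7 = 15; 15(-1) + 15 = 0 → quotient x^2 - 8x + 15, remainder 0.
Solve the quadratic x^2 - 8x + 15 = 0: discriminant = (-8)^2 - 4(1)(15) = 64 - 60 = 4.
sqrt(4) = 2, so x = (8 ± 2)/2: x = 5 or x = 3.

x = -1, x = 3, x = 5


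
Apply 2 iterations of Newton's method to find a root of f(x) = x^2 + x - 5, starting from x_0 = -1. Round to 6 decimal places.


Newton's method: x_(n+1) = x_n - f(x_n)/f'(x_n)
f(x) = x^2 + x - 5
f'(x) = 2x + 1

Iteration 1:
  f(-1.000000) = -5.000000
  f'(-1.000000) = -1.000000
  x_1 = -1.000000 - (-5.000000)/(-1.000000) = -6.000000

Iteration 2:
  f(-6.000000) = 25.000000
  f'(-6.000000) = -11.000000
  x_2 = -6.000000 - (25.000000)/(-11.000000) = -3.727273

x_2 = -3.727273


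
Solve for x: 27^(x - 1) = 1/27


Express both sides with the same base.
1/27 = 27^(-1)
Since the bases match, equate exponents: x - 1 = -1
So x = -1 - (-1) = 0

x = 0


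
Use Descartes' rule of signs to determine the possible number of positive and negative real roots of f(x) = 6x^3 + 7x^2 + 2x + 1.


Descartes' rule of signs:

For positive roots, count sign changes in f(x) = 6x^3 + 7x^2 + 2x + 1:
Signs of coefficients: +, +, +, +
Number of sign changes: 0
Possible positive real roots: 0

For negative roots, examine f(-x) = -6x^3 + 7x^2 - 2x + 1:
Signs of coefficients: -, +, -, +
Number of sign changes: 3
Possible negative real roots: 3, 1

Positive roots: 0; Negative roots: 3 or 1


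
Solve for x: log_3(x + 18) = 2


Convert to exponential form: x + 18 = 3^2 = 9
x = 9 - 18 = -9
Check: log_3(-9 + 18) = log_3(9) = log_3(9) = 2 ✓

x = -9


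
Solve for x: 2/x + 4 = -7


Subtract 4 from both sides: 2/x = -11
Multiply both sides by x: 2 = -11 * x
Divide by -11: x = -2/11

x = -2/11


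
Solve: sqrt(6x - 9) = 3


Square both sides: 6x - 9 = 3^2 = 9
6x = 9 + 9 = 18
x = 3
Check: sqrt(6*3 - 9) = sqrt(9) = 3 ✓

x = 3


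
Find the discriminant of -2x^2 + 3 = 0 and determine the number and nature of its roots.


For ax^2 + bx + c = 0, discriminant D = b^2 - 4ac
Here a = -2, b = 0, c = 3
D = (0)^2 - 4(-2)(3) = 0 + 24 = 24

D = 24 > 0 but not a perfect square
The equation has 2 distinct real irrational roots.

Discriminant = 24, 2 distinct real irrational roots


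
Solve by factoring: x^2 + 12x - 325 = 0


We need two numbers that multiply to -325 and add to 12.
Those numbers are 25 and -13 (since 25 * (-13) = -325 and 25 + (-13) = 12).
So x^2 + 12x - 325 = (x + 25)(x - 13) = 0
Setting each factor to zero: x = -25 or x = 13

x = -25, x = 13


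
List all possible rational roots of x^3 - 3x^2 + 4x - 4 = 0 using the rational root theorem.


Rational root theorem: possible roots are ±p/q where:
  p divides the constant term (-4): p ∈ {1, 2, 4}
  q divides the leading coefficient (1): q ∈ {1}

All possible rational roots: -4, -2, -1, 1, 2, 4

-4, -2, -1, 1, 2, 4


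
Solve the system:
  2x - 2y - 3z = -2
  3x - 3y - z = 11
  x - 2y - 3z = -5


Using Cramer's rule. Expand each determinant along the first row.
D  = 2*[(-3)*(-3) - (-1)*(-2)] - (-2)*[3*(-3) - (-1)*1] + (-3)*[3*(-2) - (-3)*1]
  = 2*(7) - (-2)*(-8) + (-3)*(-3) = 7
Dx = (-2)*[(-3)*(-3) - (-1)*(-2)] - (-2)*[11*(-3) - (-1)*(-5)] + (-3)*[11*(-2) - (-3)*(-5)]
  = (-2)*(7) - (-2)*(-38) + (-3)*(-37) = 21
Dy = 2*[11*(-3) - (-1)*(-5)] - (-2)*[3*(-3) - (-1)*1] + (-3)*[3*(-5) - 11*1]
  = 2*(-38) - (-2)*(-8) + (-3)*(-26) = -14
Dz = 2*[(-3)*(-5) - 11*(-2)] - (-2)*[3*(-5) - 11*1] + (-2)*[3*(-2) - (-3)*1]
  = 2*(37) - (-2)*(-26) + (-2)*(-3) = 28
x = Dx/D = 21/7 = 3, y = Dy/D = -14/7 = -2, z = Dz/D = 28/7 = 4
Check eq1: (2)(3) + (-2)(-2) + (-3)(4) = -2 = -2 ✓
Check eq2: (3)(3) + (-3)(-2) + (-1)(4) = 11 = 11 ✓
Check eq3: (1)(3) + (-2)(-2) + (-3)(4) = -5 = -5 ✓

x = 3, y = -2, z = 4


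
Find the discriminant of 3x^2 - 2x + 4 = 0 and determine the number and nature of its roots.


For ax^2 + bx + c = 0, discriminant D = b^2 - 4ac
Here a = 3, b = -2, c = 4
D = (-2)^2 - 4(3)(4) = 4 - 48 = -44

D = -44 < 0
The equation has no real roots (2 complex conjugate roots).

Discriminant = -44, no real roots (2 complex conjugate roots)


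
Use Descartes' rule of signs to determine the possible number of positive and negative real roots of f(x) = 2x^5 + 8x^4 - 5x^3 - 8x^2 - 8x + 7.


Descartes' rule of signs:

For positive roots, count sign changes in f(x) = 2x^5 + 8x^4 - 5x^3 - 8x^2 - 8x + 7:
Signs of coefficients: +, +, -, -, -, +
Number of sign changes: 2
Possible positive real roots: 2, 0

For negative roots, examine f(-x) = -2x^5 + 8x^4 + 5x^3 - 8x^2 + 8x + 7:
Signs of coefficients: -, +, +, -, +, +
Number of sign changes: 3
Possible negative real roots: 3, 1

Positive roots: 2 or 0; Negative roots: 3 or 1


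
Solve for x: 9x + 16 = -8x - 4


Starting with: 9x + 16 = -8x - 4
Move all x terms to left: (9 + 8)x = -4 - 16
Simplify: 17x = -20
Divide both sides by 17: x = -20/17

x = -20/17


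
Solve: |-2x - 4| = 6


An absolute value equation |expr| = 6 gives two cases:
Case 1: -2x - 4 = 6
  -2x = 10, so x = -5
Case 2: -2x - 4 = -6
  -2x = -2, so x = 1

x = -5, x = 1


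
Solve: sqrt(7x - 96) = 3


Square both sides: 7x - 96 = 3^2 = 9
7x = 9 + 96 = 105
x = 15
Check: sqrt(7*15 - 96) = sqrt(9) = 3 ✓

x = 15


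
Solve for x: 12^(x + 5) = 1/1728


Express both sides with the same base.
1/1728 = 12^(-3)
Since the bases match, equate exponents: x + 5 = -3
So x = -3 - (5) = -8

x = -8


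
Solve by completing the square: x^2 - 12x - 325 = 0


Start: x^2 - 12x - 325 = 0
Move constant: x^2 - 12x = 325
Half of -12 is -6, squared is 36
Add 36 to both sides: x^2 - 12x + 36 = 361
(x - 6)^2 = 361
x - 6 = ±19
x = 6 + 19 = 25 or x = 6 - 19 = -13

x = -13, x = 25


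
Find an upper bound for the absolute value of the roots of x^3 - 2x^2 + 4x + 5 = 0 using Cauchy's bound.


Cauchy's bound: all roots r satisfy |r| <= 1 + max(|a_i/a_n|) for i = 0,...,n-1
where a_n is the leading coefficient.

Coefficients: [1, -2, 4, 5]
Leading coefficient a_n = 1
Ratios |a_i/a_n|: 2, 4, 5
Maximum ratio: 5
Cauchy's bound: |r| <= 1 + 5 = 6

Upper bound = 6


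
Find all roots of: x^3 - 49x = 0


The constant term is 0, so x = 0 is a root. Factor out x:
  x^2 - 49 = 0
Solve the quadratic x^2 - 49 = 0: discriminant = 0^2 - 4(1)(-49) = 0 + 196 = 196.
sqrt(196) = 14, so x = (0 ± 14)/2: x = 7 or x = -7.
Collecting all roots found:

x = -7, x = 0, x = 7


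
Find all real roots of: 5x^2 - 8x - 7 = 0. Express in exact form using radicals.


Using the quadratic formula: x = (-b ± sqrt(b^2 - 4ac)) / (2a)
Here a = 5, b = -8, c = -7
Discriminant = b^2 - 4ac = (-8)^2 - 4(5)(-7) = 64 + 140 = 204
Since discriminant = 204 > 0, there are two real roots.
x = (8 ± 2*sqrt(51)) / 10
Simplifying: x = (4 ± sqrt(51)) / 5
Numerically: x ≈ 2.2283 or x ≈ -0.6283

x = (4 + sqrt(51)) / 5 or x = (4 - sqrt(51)) / 5


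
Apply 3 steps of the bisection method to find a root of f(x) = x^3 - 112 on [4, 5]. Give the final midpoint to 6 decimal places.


f(x) = x^3 - 112
f(4) = -48 < 0
f(5) = 13 > 0

Step 1: midpoint = (4.000000 + 5.000000)/2 = 4.500000
  f(4.500000) = -20.875000
  f(mid) < 0, so root is in [4.500000, 5.000000]

Step 2: midpoint = (4.500000 + 5.000000)/2 = 4.750000
  f(4.750000) = -4.828125
  f(mid) < 0, so root is in [4.750000, 5.000000]

Step 3: midpoint = (4.750000 + 5.000000)/2 = 4.875000
  f(4.875000) = 3.857422
  f(mid) > 0, so root is in [4.750000, 4.875000]

midpoint = 4.875000


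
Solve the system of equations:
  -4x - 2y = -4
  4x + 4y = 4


Using Cramer's rule:
Determinant D = (-4)(4) - (4)(-2) = -16 + 8 = -8
Dx = (-4)(4) - (4)(-2) = -16 + 8 = -8
Dy = (-4)(4) - (4)(-4) = -16 + 16 = 0
x = Dx/D = -8/-8 = 1
y = Dy/D = 0/-8 = 0

x = 1, y = 0


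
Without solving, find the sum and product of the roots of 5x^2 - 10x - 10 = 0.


By Vieta's formulas for ax^2 + bx + c = 0:
  Sum of roots = -b/a
  Product of roots = c/a

Here a = 5, b = -10, c = -10
Sum = -(-10)/5 = 2
Product = -10/5 = -2

Sum = 2, Product = -2


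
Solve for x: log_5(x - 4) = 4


Convert to exponential form: x - 4 = 5^4 = 625
x = 625 + 4 = 629
Check: log_5(629 - 4) = log_5(625) = log_5(625) = 4 ✓

x = 629


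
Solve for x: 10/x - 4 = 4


Subtract -4 from both sides: 10/x = 8
Multiply both sides by x: 10 = 8 * x
Divide by 8: x = 5/4

x = 5/4


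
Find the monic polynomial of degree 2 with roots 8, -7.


A monic polynomial with roots 8, -7 is:
p(x) = (x - 8)(x + 7)
After multiplying by (x - 8): x - 8
After multiplying by (x + 7): x^2 - x - 56

x^2 - x - 56


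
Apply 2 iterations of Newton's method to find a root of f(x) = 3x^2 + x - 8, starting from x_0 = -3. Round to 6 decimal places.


Newton's method: x_(n+1) = x_n - f(x_n)/f'(x_n)
f(x) = 3x^2 + x - 8
f'(x) = 6x + 1

Iteration 1:
  f(-3.000000) = 16.000000
  f'(-3.000000) = -17.000000
  x_1 = -3.000000 - (16.000000)/(-17.000000) = -2.058824

Iteration 2:
  f(-2.058824) = 2.657439
  f'(-2.058824) = -11.352941
  x_2 = -2.058824 - (2.657439)/(-11.352941) = -1.824749

x_2 = -1.824749


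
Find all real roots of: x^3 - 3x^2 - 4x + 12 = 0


Let p(x) = x^3 - 3x^2 - 4x + 12. By the rational root theorem (leading coefficient 1), any rational root is an integer divisor of 12: try ±1, ±2, ... in turn.
Test x = 1: value = 6 ≠ 0.
Test x = -1: value = 12 ≠ 0.
Test x = 2: value = 0 ✓, so (x - 2) is a factor.
Synthetic division by (x - 2): bring down 1; 1(2) - 3 = -1; (-1)(2) - 4 = -6; (-6)(2) + 12 = 0 → quotient x^2 - x - 6, remainder 0.
Solve the quadratic x^2 - x - 6 = 0: discriminant = (-1)^2 - 4(1)(-6) = 1 + 24 = 25.
sqrt(25) = 5, so x = (1 ± 5)/2: x = 3 or x = -2.

x = -2, x = 2, x = 3


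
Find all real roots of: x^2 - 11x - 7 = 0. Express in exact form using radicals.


Using the quadratic formula: x = (-b ± sqrt(b^2 - 4ac)) / (2a)
Here a = 1, b = -11, c = -7
Discriminant = b^2 - 4ac = (-11)^2 - 4(1)(-7) = 121 + 28 = 149
Since discriminant = 149 > 0, there are two real roots.
x = (11 ± sqrt(149)) / 2
Numerically: x ≈ 11.6033 or x ≈ -0.6033

x = (11 + sqrt(149)) / 2 or x = (11 - sqrt(149)) / 2


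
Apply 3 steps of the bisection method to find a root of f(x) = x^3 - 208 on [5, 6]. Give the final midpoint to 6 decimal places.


f(x) = x^3 - 208
f(5) = -83 < 0
f(6) = 8 > 0

Step 1: midpoint = (5.000000 + 6.000000)/2 = 5.500000
  f(5.500000) = -41.625000
  f(mid) < 0, so root is in [5.500000, 6.000000]

Step 2: midpoint = (5.500000 + 6.000000)/2 = 5.750000
  f(5.750000) = -17.890625
  f(mid) < 0, so root is in [5.750000, 6.000000]

Step 3: midpoint = (5.750000 + 6.000000)/2 = 5.875000
  f(5.875000) = -5.220703
  f(mid) < 0, so root is in [5.875000, 6.000000]

midpoint = 5.875000


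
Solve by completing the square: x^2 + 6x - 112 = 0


Start: x^2 + 6x - 112 = 0
Move constant: x^2 + 6x = 112
Half of 6 is 3, squared is 9
Add 9 to both sides: x^2 + 6x + 9 = 121
(x + 3)^2 = 121
x + 3 = ±11
x = -3 + 11 = 8 or x = -3 - 11 = -14

x = -14, x = 8


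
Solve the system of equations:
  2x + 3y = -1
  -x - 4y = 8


Using Cramer's rule:
Determinant D = (2)(-4) - (-1)(3) = -8 + 3 = -5
Dx = (-1)(-4) - (8)(3) = 4 - 24 = -20
Dy = (2)(8) - (-1)(-1) = 16 - 1 = 15
x = Dx/D = -20/-5 = 4
y = Dy/D = 15/-5 = -3

x = 4, y = -3


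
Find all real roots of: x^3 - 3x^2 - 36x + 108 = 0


Let p(x) = x^3 - 3x^2 - 36x + 108. By the rational root theorem (leading coefficient 1), any rational root is an integer divisor of 108: try ±1, ±2, ... in turn.
Test x = 1: value = 70 ≠ 0.
Test x = -1: value = 140 ≠ 0.
Test x = 2: value = 32 ≠ 0.
Test x = -2: value = 160 ≠ 0.
Test x = 3: value = 0 ✓, so (x - 3) is a factor.
Synthetic division by (x - 3): bring down 1; 1(3) - 3 = 0; 0(3) - 36 = -36; (-36)(3) + 108 = 0 → quotient x^2 - 36, remainder 0.
Solve the quadratic x^2 - 36 = 0: discriminant = 0^2 - 4(1)(-36) = 0 + 144 = 144.
sqrt(144) = 12, so x = (0 ± 12)/2: x = 6 or x = -6.

x = -6, x = 3, x = 6


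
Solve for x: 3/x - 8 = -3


Subtract -8 from both sides: 3/x = 5
Multiply both sides by x: 3 = 5 * x
Divide by 5: x = 3/5

x = 3/5


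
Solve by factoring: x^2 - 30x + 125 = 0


We need two numbers that multiply to 125 and add to -30.
Those numbers are -5 and -25 (since (-5) * (-25) = 125 and (-5) + (-25) = -30).
So x^2 - 30x + 125 = (x - 5)(x - 25) = 0
Setting each factor to zero: x = 5 or x = 25

x = 5, x = 25


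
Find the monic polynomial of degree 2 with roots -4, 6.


A monic polynomial with roots -4, 6 is:
p(x) = (x + 4)(x - 6)
After multiplying by (x + 4): x + 4
After multiplying by (x - 6): x^2 - 2x - 24

x^2 - 2x - 24


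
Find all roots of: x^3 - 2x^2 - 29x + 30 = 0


Let p(x) = x^3 - 2x^2 - 29x + 30. By the rational root theorem (leading coefficient 1), any rational root is an integer divisor of 30: try ±1, ±2, ... in turn.
Test x = 1: value = 0 ✓, so (x - 1) is a factor.
Synthetic division by (x - 1): bring down 1; 1(1) - 2 = -1; (-1)(1) - 29 = -30; (-30)(1) + 30 = 0 → quotient x^2 - x - 30, remainder 0.
Solve the quadratic x^2 - x - 30 = 0: discriminant = (-1)^2 - 4(1)(-30) = 1 + 120 = 121.
sqrt(121) = 11, so x = (1 ± 11)/2: x = 6 or x = -5.
Collecting all roots found:

x = -5, x = 1, x = 6


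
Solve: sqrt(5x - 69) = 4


Square both sides: 5x - 69 = 4^2 = 16
5x = 16 + 69 = 85
x = 17
Check: sqrt(5*17 - 69) = sqrt(16) = 4 ✓

x = 17


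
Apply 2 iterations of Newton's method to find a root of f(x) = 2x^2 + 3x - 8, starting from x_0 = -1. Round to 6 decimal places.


Newton's method: x_(n+1) = x_n - f(x_n)/f'(x_n)
f(x) = 2x^2 + 3x - 8
f'(x) = 4x + 3

Iteration 1:
  f(-1.000000) = -9.000000
  f'(-1.000000) = -1.000000
  x_1 = -1.000000 - (-9.000000)/(-1.000000) = -10.000000

Iteration 2:
  f(-10.000000) = 162.000000
  f'(-10.000000) = -37.000000
  x_2 = -10.000000 - (162.000000)/(-37.000000) = -5.621622

x_2 = -5.621622


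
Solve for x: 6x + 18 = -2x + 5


Starting with: 6x + 18 = -2x + 5
Move all x terms to left: (6 + 2)x = 5 - 18
Simplify: 8x = -13
Divide both sides by 8: x = -13/8

x = -13/8


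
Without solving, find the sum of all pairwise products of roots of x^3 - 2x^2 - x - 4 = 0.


By Vieta's formulas for x^3 + bx^2 + cx + d = 0:
  r1 + r2 + r3 = -b/a = 2
  r1*r2 + r1*r3 + r2*r3 = c/a = -1
  r1*r2*r3 = -d/a = 4


Sum of pairwise products = -1


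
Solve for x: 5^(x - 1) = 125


Express both sides with the same base.
125 = 5^3
Since the bases match, equate exponents: x - 1 = 3
So x = 3 - (-1) = 4

x = 4


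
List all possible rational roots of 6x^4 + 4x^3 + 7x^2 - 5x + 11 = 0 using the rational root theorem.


Rational root theorem: possible roots are ±p/q where:
  p divides the constant term (11): p ∈ {1, 11}
  q divides the leading coefficient (6): q ∈ {1, 2, 3, 6}

All possible rational roots: -11, -11/2, -11/3, -11/6, -1, -1/2, -1/3, -1/6, 1/6, 1/3, 1/2, 1, 11/6, 11/3, 11/2, 11

-11, -11/2, -11/3, -11/6, -1, -1/2, -1/3, -1/6, 1/6, 1/3, 1/2, 1, 11/6, 11/3, 11/2, 11


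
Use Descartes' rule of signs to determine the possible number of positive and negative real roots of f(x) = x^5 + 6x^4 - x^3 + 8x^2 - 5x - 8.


Descartes' rule of signs:

For positive roots, count sign changes in f(x) = x^5 + 6x^4 - x^3 + 8x^2 - 5x - 8:
Signs of coefficients: +, +, -, +, -, -
Number of sign changes: 3
Possible positive real roots: 3, 1

For negative roots, examine f(-x) = -x^5 + 6x^4 + x^3 + 8x^2 + 5x - 8:
Signs of coefficients: -, +, +, +, +, -
Number of sign changes: 2
Possible negative real roots: 2, 0

Positive roots: 3 or 1; Negative roots: 2 or 0


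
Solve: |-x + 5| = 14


An absolute value equation |expr| = 14 gives two cases:
Case 1: -x + 5 = 14
  -x = 9, so x = -9
Case 2: -x + 5 = -14
  -x = -19, so x = 19

x = -9, x = 19


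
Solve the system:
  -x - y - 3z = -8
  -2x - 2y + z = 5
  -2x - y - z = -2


Using Cramer's rule. Expand each determinant along the first row.
D  = (-1)*[(-2)*(-1) - 1*(-1)] - (-1)*[(-2)*(-1) - 1*(-2)] + (-3)*[(-2)*(-1) - (-2)*(-2)]
  = (-1)*(3) - (-1)*(4) + (-3)*(-2) = 7
Dx = (-8)*[(-2)*(-1) - 1*(-1)] - (-1)*[5*(-1) - 1*(-2)] + (-3)*[5*(-1) - (-2)*(-2)]
  = (-8)*(3) - (-1)*(-3) + (-3)*(-9) = 0
Dy = (-1)*[5*(-1) - 1*(-2)] - (-8)*[(-2)*(-1) - 1*(-2)] + (-3)*[(-2)*(-2) - 5*(-2)]
  = (-1)*(-3) - (-8)*(4) + (-3)*(14) = -7
Dz = (-1)*[(-2)*(-2) - 5*(-1)] - (-1)*[(-2)*(-2) - 5*(-2)] + (-8)*[(-2)*(-1) - (-2)*(-2)]
  = (-1)*(9) - (-1)*(14) + (-8)*(-2) = 21
x = Dx/D = 0/7 = 0, y = Dy/D = -7/7 = -1, z = Dz/D = 21/7 = 3
Check eq1: (-1)(0) + (-1)(-1) + (-3)(3) = -8 = -8 ✓
Check eq2: (-2)(0) + (-2)(-1) + (1)(3) = 5 = 5 ✓
Check eq3: (-2)(0) + (-1)(-1) + (-1)(3) = -2 = -2 ✓

x = 0, y = -1, z = 3


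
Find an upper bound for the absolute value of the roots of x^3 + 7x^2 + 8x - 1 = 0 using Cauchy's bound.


Cauchy's bound: all roots r satisfy |r| <= 1 + max(|a_i/a_n|) for i = 0,...,n-1
where a_n is the leading coefficient.

Coefficients: [1, 7, 8, -1]
Leading coefficient a_n = 1
Ratios |a_i/a_n|: 7, 8, 1
Maximum ratio: 8
Cauchy's bound: |r| <= 1 + 8 = 9

Upper bound = 9


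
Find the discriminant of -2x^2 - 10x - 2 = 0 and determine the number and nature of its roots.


For ax^2 + bx + c = 0, discriminant D = b^2 - 4ac
Here a = -2, b = -10, c = -2
D = (-10)^2 - 4(-2)(-2) = 100 - 16 = 84

D = 84 > 0 but not a perfect square
The equation has 2 distinct real irrational roots.

Discriminant = 84, 2 distinct real irrational roots


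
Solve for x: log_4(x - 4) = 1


Convert to exponential form: x - 4 = 4^1 = 4
x = 4 + 4 = 8
Check: log_4(8 - 4) = log_4(4) = log_4(4) = 1 ✓

x = 8


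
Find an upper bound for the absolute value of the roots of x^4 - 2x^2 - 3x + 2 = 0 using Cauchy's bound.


Cauchy's bound: all roots r satisfy |r| <= 1 + max(|a_i/a_n|) for i = 0,...,n-1
where a_n is the leading coefficient.

Coefficients: [1, 0, -2, -3, 2]
Leading coefficient a_n = 1
Ratios |a_i/a_n|: 0, 2, 3, 2
Maximum ratio: 3
Cauchy's bound: |r| <= 1 + 3 = 4

Upper bound = 4


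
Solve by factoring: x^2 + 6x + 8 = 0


We need two numbers that multiply to 8 and add to 6.
Those numbers are 2 and 4 (since 2 * 4 = 8 and 2 + 4 = 6).
So x^2 + 6x + 8 = (x + 2)(x + 4) = 0
Setting each factor to zero: x = -2 or x = -4

x = -4, x = -2


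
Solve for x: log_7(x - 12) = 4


Convert to exponential form: x - 12 = 7^4 = 2401
x = 2401 + 12 = 2413
Check: log_7(2413 - 12) = log_7(2401) = log_7(2401) = 4 ✓

x = 2413


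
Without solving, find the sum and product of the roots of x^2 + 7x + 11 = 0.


By Vieta's formulas for ax^2 + bx + c = 0:
  Sum of roots = -b/a
  Product of roots = c/a

Here a = 1, b = 7, c = 11
Sum = -(7)/1 = -7
Product = 11/1 = 11

Sum = -7, Product = 11


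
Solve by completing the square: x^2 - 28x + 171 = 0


Start: x^2 - 28x + 171 = 0
Move constant: x^2 - 28x = -171
Half of -28 is -14, squared is 196
Add 196 to both sides: x^2 - 28x + 196 = 25
(x - 14)^2 = 25
x - 14 = ±5
x = 14 + 5 = 19 or x = 14 - 5 = 9

x = 9, x = 19


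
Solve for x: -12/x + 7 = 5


Subtract 7 from both sides: -12/x = -2
Multiply both sides by x: -12 = -2 * x
Divide by -2: x = 6

x = 6


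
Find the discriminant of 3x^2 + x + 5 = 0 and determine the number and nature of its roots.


For ax^2 + bx + c = 0, discriminant D = b^2 - 4ac
Here a = 3, b = 1, c = 5
D = (1)^2 - 4(3)(5) = 1 - 60 = -59

D = -59 < 0
The equation has no real roots (2 complex conjugate roots).

Discriminant = -59, no real roots (2 complex conjugate roots)


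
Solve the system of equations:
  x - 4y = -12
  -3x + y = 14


Using Cramer's rule:
Determinant D = (1)(1) - (-3)(-4) = 1 - 12 = -11
Dx = (-12)(1) - (14)(-4) = -12 + 56 = 44
Dy = (1)(14) - (-3)(-12) = 14 - 36 = -22
x = Dx/D = 44/-11 = -4
y = Dy/D = -22/-11 = 2

x = -4, y = 2
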